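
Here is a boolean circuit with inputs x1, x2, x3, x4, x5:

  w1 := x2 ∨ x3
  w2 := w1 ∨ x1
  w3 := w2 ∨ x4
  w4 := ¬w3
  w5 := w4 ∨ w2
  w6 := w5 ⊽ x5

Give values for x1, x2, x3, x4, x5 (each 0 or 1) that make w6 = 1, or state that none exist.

x1=0 x2=0 x3=0 x4=1 x5=0

w6 = w5 ⊽ x5 must be 1, so both w5 = 0 and x5 = 0.
w5 = w4 ∨ w2 must be 0, so both w4 = 0 and w2 = 0.
Check with x1=0 x2=0 x3=0 x4=1 x5=0:
w1 = x2 ∨ x3 = 0 ∨ 0 = 0
w2 = w1 ∨ x1 = 0 ∨ 0 = 0
w3 = w2 ∨ x4 = 0 ∨ 1 = 1
w4 = ¬w3 = ¬1 = 0
w5 = w4 ∨ w2 = 0 ∨ 0 = 0
w6 = w5 ⊽ x5 = 0 ⊽ 0 = 1
So w6 = 1 as required.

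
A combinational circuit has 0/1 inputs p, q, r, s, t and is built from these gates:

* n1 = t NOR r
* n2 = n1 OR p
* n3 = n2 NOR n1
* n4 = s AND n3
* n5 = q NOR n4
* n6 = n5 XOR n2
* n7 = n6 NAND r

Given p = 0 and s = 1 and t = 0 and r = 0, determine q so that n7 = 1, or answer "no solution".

n7 = n6 NAND r must be 1, so at least one of n6, r is 0.
Check with p = 0 and s = 1 and t = 0 and r = 0 and q=1:
n1 = t NOR r = 0 NOR 0 = 1
n2 = n1 OR p = 1 OR 0 = 1
n3 = n2 NOR n1 = 1 NOR 1 = 0
n4 = s AND n3 = 1 AND 0 = 0
n5 = q NOR n4 = 1 NOR 0 = 0
n6 = n5 XOR n2 = 0 XOR 1 = 1
n7 = n6 NAND r = 1 NAND 0 = 1
So n7 = 1.

q=1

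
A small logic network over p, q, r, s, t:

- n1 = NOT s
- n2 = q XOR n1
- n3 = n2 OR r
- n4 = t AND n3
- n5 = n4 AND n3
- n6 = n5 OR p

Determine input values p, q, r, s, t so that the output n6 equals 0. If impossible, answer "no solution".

p=0 q=0 r=1 s=0 t=0

n6 = n5 OR p must be 0, so both n5 = 0 and p = 0.
n5 = n4 AND n3 must be 0, so at least one of n4, n3 is 0.
Check with p=0 q=0 r=1 s=0 t=0:
n1 = NOT s = NOT 0 = 1
n2 = q XOR n1 = 0 XOR 1 = 1
n3 = n2 OR r = 1 OR 1 = 1
n4 = t AND n3 = 0 AND 1 = 0
n5 = n4 AND n3 = 0 AND 1 = 0
n6 = n5 OR p = 0 OR 0 = 0
So n6 = 0 as required.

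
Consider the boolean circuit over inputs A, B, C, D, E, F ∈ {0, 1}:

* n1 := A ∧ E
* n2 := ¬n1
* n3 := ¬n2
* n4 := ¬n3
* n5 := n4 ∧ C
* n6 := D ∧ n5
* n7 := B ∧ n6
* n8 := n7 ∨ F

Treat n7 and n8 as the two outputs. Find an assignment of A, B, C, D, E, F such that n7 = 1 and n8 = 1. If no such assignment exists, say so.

Check with A=1, B=1, C=1, D=1, E=0, F=0:
n1 = A ∧ E = 1 ∧ 0 = 0
n2 = ¬n1 = ¬0 = 1
n3 = ¬n2 = ¬1 = 0
n4 = ¬n3 = ¬0 = 1
n5 = n4 ∧ C = 1 ∧ 1 = 1
n6 = D ∧ n5 = 1 ∧ 1 = 1
n7 = B ∧ n6 = 1 ∧ 1 = 1
n8 = n7 ∨ F = 1 ∨ 0 = 1
So n7 = 1 and n8 = 1.

A=1, B=1, C=1, D=1, E=0, F=0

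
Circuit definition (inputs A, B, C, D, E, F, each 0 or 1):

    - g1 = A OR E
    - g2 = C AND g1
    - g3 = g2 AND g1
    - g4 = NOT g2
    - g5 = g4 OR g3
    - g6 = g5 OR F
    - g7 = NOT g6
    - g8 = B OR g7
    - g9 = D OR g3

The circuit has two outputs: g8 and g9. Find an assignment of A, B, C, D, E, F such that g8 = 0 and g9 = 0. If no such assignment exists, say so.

A=0, B=0, C=0, D=0, E=0, F=1

Check with A=0, B=0, C=0, D=0, E=0, F=1:
g1 = A OR E = 0 OR 0 = 0
g2 = C AND g1 = 0 AND 0 = 0
g3 = g2 AND g1 = 0 AND 0 = 0
g4 = NOT g2 = NOT 0 = 1
g5 = g4 OR g3 = 1 OR 0 = 1
g6 = g5 OR F = 1 OR 1 = 1
g7 = NOT g6 = NOT 1 = 0
g8 = B OR g7 = 0 OR 0 = 0
g9 = D OR g3 = 0 OR 0 = 0
So g8 = 0 and g9 = 0.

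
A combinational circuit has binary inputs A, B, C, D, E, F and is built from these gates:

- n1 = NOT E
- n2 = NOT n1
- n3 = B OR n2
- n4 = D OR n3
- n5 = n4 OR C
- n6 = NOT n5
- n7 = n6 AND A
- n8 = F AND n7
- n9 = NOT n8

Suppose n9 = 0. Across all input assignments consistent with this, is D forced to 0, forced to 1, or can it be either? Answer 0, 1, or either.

n9 = NOT n8 must be 0, so n8 = 1.
n8 = F AND n7 must be 1, so both F = 1 and n7 = 1.
Every assignment with n9 = 0 has D = 0; there are 1 such assignment(s).
  A=1, B=0, C=0, D=0, E=0, F=1

0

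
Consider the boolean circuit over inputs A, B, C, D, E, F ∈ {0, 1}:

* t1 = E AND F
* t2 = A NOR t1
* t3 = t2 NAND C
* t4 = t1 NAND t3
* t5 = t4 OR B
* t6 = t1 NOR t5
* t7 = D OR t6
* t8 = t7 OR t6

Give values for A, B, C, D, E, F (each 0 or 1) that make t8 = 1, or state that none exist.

t8 = t7 OR t6 must be 1, so at least one of t7, t6 is 1.
Check with A=0, B=1, C=1, D=1, E=1, F=0:
t1 = E AND F = 1 AND 0 = 0
t2 = A NOR t1 = 0 NOR 0 = 1
t3 = t2 NAND C = 1 NAND 1 = 0
t4 = t1 NAND t3 = 0 NAND 0 = 1
t5 = t4 OR B = 1 OR 1 = 1
t6 = t1 NOR t5 = 0 NOR 1 = 0
t7 = D OR t6 = 1 OR 0 = 1
t8 = t7 OR t6 = 1 OR 0 = 1
So t8 = 1 as required.

A=0, B=1, C=1, D=1, E=1, F=0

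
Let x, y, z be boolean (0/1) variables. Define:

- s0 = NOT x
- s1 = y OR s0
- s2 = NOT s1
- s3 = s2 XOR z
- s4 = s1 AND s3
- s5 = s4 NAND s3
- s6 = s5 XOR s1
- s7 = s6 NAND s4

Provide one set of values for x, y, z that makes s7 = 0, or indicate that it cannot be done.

x=1, y=1, z=1

s7 = s6 NAND s4 must be 0, so both s6 = 1 and s4 = 1.
s6 = s5 XOR s1 must be 1, so s5 and s1 differ.
Check with x=1, y=1, z=1:
s0 = NOT x = NOT 1 = 0
s1 = y OR s0 = 1 OR 0 = 1
s2 = NOT s1 = NOT 1 = 0
s3 = s2 XOR z = 0 XOR 1 = 1
s4 = s1 AND s3 = 1 AND 1 = 1
s5 = s4 NAND s3 = 1 NAND 1 = 0
s6 = s5 XOR s1 = 0 XOR 1 = 1
s7 = s6 NAND s4 = 1 NAND 1 = 0
So s7 = 0 as required.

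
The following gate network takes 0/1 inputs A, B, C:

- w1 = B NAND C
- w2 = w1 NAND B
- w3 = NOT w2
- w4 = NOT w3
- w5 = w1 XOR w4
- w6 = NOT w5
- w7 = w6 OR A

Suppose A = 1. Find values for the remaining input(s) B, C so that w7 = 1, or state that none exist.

B=1, C=1

w7 = w6 OR A must be 1, so at least one of w6, A is 1.
Check with A = 1 and B=1, C=1:
w1 = B NAND C = 1 NAND 1 = 0
w2 = w1 NAND B = 0 NAND 1 = 1
w3 = NOT w2 = NOT 1 = 0
w4 = NOT w3 = NOT 0 = 1
w5 = w1 XOR w4 = 0 XOR 1 = 1
w6 = NOT w5 = NOT 1 = 0
w7 = w6 OR A = 0 OR 1 = 1
So w7 = 1.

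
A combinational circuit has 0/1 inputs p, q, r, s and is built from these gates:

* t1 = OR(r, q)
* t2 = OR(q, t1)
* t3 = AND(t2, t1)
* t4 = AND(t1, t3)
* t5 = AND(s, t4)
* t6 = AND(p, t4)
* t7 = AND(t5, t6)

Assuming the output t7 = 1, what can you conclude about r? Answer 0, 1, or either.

either

Both values of r occur among assignments with t7 = 1:
  r=0: p=1, q=1, r=0, s=1
  r=1: p=1, q=0, r=1, s=1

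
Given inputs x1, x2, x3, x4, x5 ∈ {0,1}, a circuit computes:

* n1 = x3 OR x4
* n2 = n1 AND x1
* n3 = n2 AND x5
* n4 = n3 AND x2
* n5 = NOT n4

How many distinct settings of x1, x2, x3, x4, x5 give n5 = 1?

29

n5 = NOT n4 must be 1, so n4 = 0.
n4 = n3 AND x2 must be 0, so at least one of n3, x2 is 0.
Enumerating the 32 input combinations, 29 give n5 = 1 and 3 give n5 = 0.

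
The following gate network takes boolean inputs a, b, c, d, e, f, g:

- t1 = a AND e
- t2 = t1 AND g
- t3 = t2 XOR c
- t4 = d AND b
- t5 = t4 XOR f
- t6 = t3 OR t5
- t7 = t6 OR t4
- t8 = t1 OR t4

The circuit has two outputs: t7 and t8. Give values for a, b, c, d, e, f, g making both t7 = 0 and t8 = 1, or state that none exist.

Check with a=1, b=0, c=1, d=1, e=1, f=0, g=1:
t1 = a AND e = 1 AND 1 = 1
t2 = t1 AND g = 1 AND 1 = 1
t3 = t2 XOR c = 1 XOR 1 = 0
t4 = d AND b = 1 AND 0 = 0
t5 = t4 XOR f = 0 XOR 0 = 0
t6 = t3 OR t5 = 0 OR 0 = 0
t7 = t6 OR t4 = 0 OR 0 = 0
t8 = t1 OR t4 = 1 OR 0 = 1
So t7 = 0 and t8 = 1.

a=1, b=0, c=1, d=1, e=1, f=0, g=1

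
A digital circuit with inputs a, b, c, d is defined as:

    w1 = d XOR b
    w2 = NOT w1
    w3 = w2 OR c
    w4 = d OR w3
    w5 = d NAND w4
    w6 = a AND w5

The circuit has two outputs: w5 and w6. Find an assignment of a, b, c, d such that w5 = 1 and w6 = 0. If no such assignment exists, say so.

Check with a=0, b=0, c=0, d=0:
w1 = d XOR b = 0 XOR 0 = 0
w2 = NOT w1 = NOT 0 = 1
w3 = w2 OR c = 1 OR 0 = 1
w4 = d OR w3 = 0 OR 1 = 1
w5 = d NAND w4 = 0 NAND 1 = 1
w6 = a AND w5 = 0 AND 1 = 0
So w5 = 1 and w6 = 0.

a=0, b=0, c=0, d=0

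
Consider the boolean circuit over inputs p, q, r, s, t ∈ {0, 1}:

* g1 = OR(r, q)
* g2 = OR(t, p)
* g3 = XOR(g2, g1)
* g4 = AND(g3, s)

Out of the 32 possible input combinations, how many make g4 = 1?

g4 = AND(g3, s) must be 1, so both g3 = 1 and s = 1.
g3 = XOR(g2, g1) must be 1, so g2 and g1 differ.
Satisfying assignments:
  p=0, q=0, r=0, s=1, t=1
  p=0, q=0, r=1, s=1, t=0
  p=0, q=1, r=0, s=1, t=0
  p=0, q=1, r=1, s=1, t=0
  p=1, q=0, r=0, s=1, t=0
  p=1, q=0, r=0, s=1, t=1

6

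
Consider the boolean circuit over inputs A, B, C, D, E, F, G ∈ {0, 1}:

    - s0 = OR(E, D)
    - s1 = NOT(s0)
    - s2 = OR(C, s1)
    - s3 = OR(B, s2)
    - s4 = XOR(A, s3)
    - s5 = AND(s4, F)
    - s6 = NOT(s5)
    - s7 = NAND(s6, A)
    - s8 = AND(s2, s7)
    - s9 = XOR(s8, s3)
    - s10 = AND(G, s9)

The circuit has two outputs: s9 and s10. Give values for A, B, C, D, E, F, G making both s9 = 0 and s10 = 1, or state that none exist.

no solution exists

Across all 128 input combinations, none give both s9 = 0 and s10 = 1.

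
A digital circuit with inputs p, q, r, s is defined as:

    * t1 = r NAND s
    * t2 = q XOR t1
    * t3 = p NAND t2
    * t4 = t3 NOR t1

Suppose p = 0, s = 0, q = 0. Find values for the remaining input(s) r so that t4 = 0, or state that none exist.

r=1

t4 = t3 NOR t1 must be 0, so at least one of t3, t1 is 1.
Check with p = 0, s = 0, q = 0 and r=1:
t1 = r NAND s = 1 NAND 0 = 1
t2 = q XOR t1 = 0 XOR 1 = 1
t3 = p NAND t2 = 0 NAND 1 = 1
t4 = t3 NOR t1 = 1 NOR 1 = 0
So t4 = 0.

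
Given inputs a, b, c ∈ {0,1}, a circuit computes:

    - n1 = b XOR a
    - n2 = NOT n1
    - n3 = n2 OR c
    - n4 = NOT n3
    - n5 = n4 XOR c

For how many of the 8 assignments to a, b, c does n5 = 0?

2

n5 = n4 XOR c must be 0, so n4 and c are equal.
Satisfying assignments:
  a=0, b=0, c=0
  a=1, b=1, c=0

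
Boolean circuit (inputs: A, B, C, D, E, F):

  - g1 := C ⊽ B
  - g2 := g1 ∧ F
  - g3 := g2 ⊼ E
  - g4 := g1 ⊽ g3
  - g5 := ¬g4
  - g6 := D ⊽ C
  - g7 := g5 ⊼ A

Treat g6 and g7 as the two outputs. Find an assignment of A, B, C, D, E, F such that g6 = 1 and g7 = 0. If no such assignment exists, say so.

A=1, B=0, C=0, D=0, E=1, F=1

Check with A=1, B=0, C=0, D=0, E=1, F=1:
g1 = C ⊽ B = 0 ⊽ 0 = 1
g2 = g1 ∧ F = 1 ∧ 1 = 1
g3 = g2 ⊼ E = 1 ⊼ 1 = 0
g4 = g1 ⊽ g3 = 1 ⊽ 0 = 0
g5 = ¬g4 = ¬0 = 1
g6 = D ⊽ C = 0 ⊽ 0 = 1
g7 = g5 ⊼ A = 1 ⊼ 1 = 0
So g6 = 1 and g7 = 0.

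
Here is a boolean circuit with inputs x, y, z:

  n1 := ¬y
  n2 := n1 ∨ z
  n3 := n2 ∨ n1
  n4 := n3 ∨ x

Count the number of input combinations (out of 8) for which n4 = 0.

n4 = n3 ∨ x must be 0, so both n3 = 0 and x = 0.
Satisfying assignments:
  x=0, y=1, z=0

1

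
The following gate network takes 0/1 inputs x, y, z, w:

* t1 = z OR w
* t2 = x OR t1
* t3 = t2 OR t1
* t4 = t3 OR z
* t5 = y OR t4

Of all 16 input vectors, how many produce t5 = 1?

t5 = y OR t4 must be 1, so at least one of y, t4 is 1.
Enumerating the 16 input combinations, 15 give t5 = 1 and 1 give t5 = 0.

15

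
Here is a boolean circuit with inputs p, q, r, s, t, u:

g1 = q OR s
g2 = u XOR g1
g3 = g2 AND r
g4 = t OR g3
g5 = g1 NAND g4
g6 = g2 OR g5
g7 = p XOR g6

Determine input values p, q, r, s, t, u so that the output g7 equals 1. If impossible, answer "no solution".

g7 = p XOR g6 must be 1, so p and g6 differ.
Check with p=0, q=1, r=0, s=0, t=1, u=0:
g1 = q OR s = 1 OR 0 = 1
g2 = u XOR g1 = 0 XOR 1 = 1
g3 = g2 AND r = 1 AND 0 = 0
g4 = t OR g3 = 1 OR 0 = 1
g5 = g1 NAND g4 = 1 NAND 1 = 0
g6 = g2 OR g5 = 1 OR 0 = 1
g7 = p XOR g6 = 0 XOR 1 = 1
So g7 = 1 as required.

p=0, q=1, r=0, s=0, t=1, u=0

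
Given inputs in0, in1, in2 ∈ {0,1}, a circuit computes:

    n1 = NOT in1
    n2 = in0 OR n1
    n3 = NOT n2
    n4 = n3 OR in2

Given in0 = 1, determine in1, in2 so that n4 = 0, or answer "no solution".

in1=1 in2=0

n4 = n3 OR in2 must be 0, so both n3 = 0 and in2 = 0.
n3 = NOT n2 must be 0, so n2 = 1.
Check with in0 = 1 and in1=1, in2=0:
n1 = NOT in1 = NOT 1 = 0
n2 = in0 OR n1 = 1 OR 0 = 1
n3 = NOT n2 = NOT 1 = 0
n4 = n3 OR in2 = 0 OR 0 = 0
So n4 = 0.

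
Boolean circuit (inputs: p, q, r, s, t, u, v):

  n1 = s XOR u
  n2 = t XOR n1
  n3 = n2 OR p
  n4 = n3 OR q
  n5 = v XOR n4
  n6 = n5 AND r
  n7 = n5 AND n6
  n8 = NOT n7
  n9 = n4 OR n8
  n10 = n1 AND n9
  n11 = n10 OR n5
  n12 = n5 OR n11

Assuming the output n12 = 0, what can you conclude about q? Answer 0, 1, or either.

Both values of q occur among assignments with n12 = 0:
  q=0: p=0, q=0, r=0, s=0, t=0, u=0, v=0
  q=1: p=0, q=1, r=0, s=0, t=0, u=0, v=1

either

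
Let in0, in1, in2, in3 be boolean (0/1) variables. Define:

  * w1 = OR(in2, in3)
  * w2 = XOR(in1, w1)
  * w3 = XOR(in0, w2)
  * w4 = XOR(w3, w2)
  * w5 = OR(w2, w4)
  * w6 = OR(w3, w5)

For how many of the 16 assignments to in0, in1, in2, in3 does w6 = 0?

4

w6 = OR(w3, w5) must be 0, so both w3 = 0 and w5 = 0.
w3 = XOR(in0, w2) must be 0, so in0 and w2 are equal.
w5 = OR(w2, w4) must be 0, so both w2 = 0 and w4 = 0.
Satisfying assignments:
  in0=0, in1=0, in2=0, in3=0
  in0=0, in1=1, in2=0, in3=1
  in0=0, in1=1, in2=1, in3=0
  in0=0, in1=1, in2=1, in3=1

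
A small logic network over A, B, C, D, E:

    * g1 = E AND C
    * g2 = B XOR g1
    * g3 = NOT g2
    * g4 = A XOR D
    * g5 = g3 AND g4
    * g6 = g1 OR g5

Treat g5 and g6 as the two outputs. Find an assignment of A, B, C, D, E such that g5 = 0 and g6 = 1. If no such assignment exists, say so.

Check with A=1, B=0, C=1, D=1, E=1:
g1 = E AND C = 1 AND 1 = 1
g2 = B XOR g1 = 0 XOR 1 = 1
g3 = NOT g2 = NOT 1 = 0
g4 = A XOR D = 1 XOR 1 = 0
g5 = g3 AND g4 = 0 AND 0 = 0
g6 = g1 OR g5 = 1 OR 0 = 1
So g5 = 0 and g6 = 1.

A=1, B=0, C=1, D=1, E=1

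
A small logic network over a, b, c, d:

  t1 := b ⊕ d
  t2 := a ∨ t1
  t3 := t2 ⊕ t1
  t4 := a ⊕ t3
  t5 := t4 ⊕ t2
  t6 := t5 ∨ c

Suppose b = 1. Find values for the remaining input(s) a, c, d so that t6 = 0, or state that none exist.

a=1, c=0, d=0

t6 = t5 ∨ c must be 0, so both t5 = 0 and c = 0.
Check with b = 1 and a=1, c=0, d=0:
t1 = b ⊕ d = 1 ⊕ 0 = 1
t2 = a ∨ t1 = 1 ∨ 1 = 1
t3 = t2 ⊕ t1 = 1 ⊕ 1 = 0
t4 = a ⊕ t3 = 1 ⊕ 0 = 1
t5 = t4 ⊕ t2 = 1 ⊕ 1 = 0
t6 = t5 ∨ c = 0 ∨ 0 = 0
So t6 = 0.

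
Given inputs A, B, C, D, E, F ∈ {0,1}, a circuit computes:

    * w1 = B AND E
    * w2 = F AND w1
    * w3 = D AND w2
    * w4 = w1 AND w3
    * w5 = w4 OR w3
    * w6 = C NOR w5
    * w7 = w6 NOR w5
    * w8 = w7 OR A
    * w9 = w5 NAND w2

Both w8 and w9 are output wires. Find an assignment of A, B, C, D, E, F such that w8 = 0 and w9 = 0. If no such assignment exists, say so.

A=0, B=1, C=0, D=1, E=1, F=1

Check with A=0, B=1, C=0, D=1, E=1, F=1:
w1 = B AND E = 1 AND 1 = 1
w2 = F AND w1 = 1 AND 1 = 1
w3 = D AND w2 = 1 AND 1 = 1
w4 = w1 AND w3 = 1 AND 1 = 1
w5 = w4 OR w3 = 1 OR 1 = 1
w6 = C NOR w5 = 0 NOR 1 = 0
w7 = w6 NOR w5 = 0 NOR 1 = 0
w8 = w7 OR A = 0 OR 0 = 0
w9 = w5 NAND w2 = 1 NAND 1 = 0
So w8 = 0 and w9 = 0.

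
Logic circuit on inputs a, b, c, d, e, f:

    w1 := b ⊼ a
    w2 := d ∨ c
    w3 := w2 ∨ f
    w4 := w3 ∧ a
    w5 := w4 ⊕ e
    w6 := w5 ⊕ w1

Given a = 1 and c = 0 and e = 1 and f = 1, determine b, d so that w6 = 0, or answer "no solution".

w6 = w5 ⊕ w1 must be 0, so w5 and w1 are equal.
Check with a = 1 and c = 0 and e = 1 and f = 1 and b=1, d=0:
w1 = b ⊼ a = 1 ⊼ 1 = 0
w2 = d ∨ c = 0 ∨ 0 = 0
w3 = w2 ∨ f = 0 ∨ 1 = 1
w4 = w3 ∧ a = 1 ∧ 1 = 1
w5 = w4 ⊕ e = 1 ⊕ 1 = 0
w6 = w5 ⊕ w1 = 0 ⊕ 0 = 0
So w6 = 0.

b=1, d=0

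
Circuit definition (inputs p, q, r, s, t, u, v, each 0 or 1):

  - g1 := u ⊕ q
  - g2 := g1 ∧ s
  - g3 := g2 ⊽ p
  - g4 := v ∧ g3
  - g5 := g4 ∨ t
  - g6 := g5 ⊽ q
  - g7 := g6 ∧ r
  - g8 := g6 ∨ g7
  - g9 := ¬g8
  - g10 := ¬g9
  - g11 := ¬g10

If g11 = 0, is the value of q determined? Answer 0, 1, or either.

0

g11 = ¬g10 must be 0, so g10 = 1.
g10 = ¬g9 must be 1, so g9 = 0.
g9 = ¬g8 must be 0, so g8 = 1.
Every assignment with g11 = 0 has q = 0; there are 26 such assignment(s).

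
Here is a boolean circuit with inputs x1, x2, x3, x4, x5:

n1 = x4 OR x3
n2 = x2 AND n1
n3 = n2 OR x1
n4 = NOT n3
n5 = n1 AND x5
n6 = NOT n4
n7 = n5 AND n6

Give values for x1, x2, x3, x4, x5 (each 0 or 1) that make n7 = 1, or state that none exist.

x1=1, x2=1, x3=1, x4=1, x5=1

n7 = n5 AND n6 must be 1, so both n5 = 1 and n6 = 1.
Check with x1=1, x2=1, x3=1, x4=1, x5=1:
n1 = x4 OR x3 = 1 OR 1 = 1
n2 = x2 AND n1 = 1 AND 1 = 1
n3 = n2 OR x1 = 1 OR 1 = 1
n4 = NOT n3 = NOT 1 = 0
n5 = n1 AND x5 = 1 AND 1 = 1
n6 = NOT n4 = NOT 0 = 1
n7 = n5 AND n6 = 1 AND 1 = 1
So n7 = 1 as required.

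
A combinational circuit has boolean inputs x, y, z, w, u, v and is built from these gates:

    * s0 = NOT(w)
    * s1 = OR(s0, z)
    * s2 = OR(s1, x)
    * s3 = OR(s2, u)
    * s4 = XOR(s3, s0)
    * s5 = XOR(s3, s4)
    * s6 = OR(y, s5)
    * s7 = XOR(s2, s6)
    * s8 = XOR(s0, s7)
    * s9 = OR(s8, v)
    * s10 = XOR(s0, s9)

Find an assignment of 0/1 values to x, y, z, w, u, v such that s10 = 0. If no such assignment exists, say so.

x=0 y=1 z=1 w=1 u=1 v=0

s10 = XOR(s0, s9) must be 0, so s0 and s9 are equal.
Check with x=0 y=1 z=1 w=1 u=1 v=0:
s0 = NOT(w) = NOT 1 = 0
s1 = OR(s0, z) = OR(0, 1) = 1
s2 = OR(s1, x) = OR(1, 0) = 1
s3 = OR(s2, u) = OR(1, 1) = 1
s4 = XOR(s3, s0) = XOR(1, 0) = 1
s5 = XOR(s3, s4) = XOR(1, 1) = 0
s6 = OR(y, s5) = OR(1, 0) = 1
s7 = XOR(s2, s6) = XOR(1, 1) = 0
s8 = XOR(s0, s7) = XOR(0, 0) = 0
s9 = OR(s8, v) = OR(0, 0) = 0
s10 = XOR(s0, s9) = XOR(0, 0) = 0
So s10 = 0 as required.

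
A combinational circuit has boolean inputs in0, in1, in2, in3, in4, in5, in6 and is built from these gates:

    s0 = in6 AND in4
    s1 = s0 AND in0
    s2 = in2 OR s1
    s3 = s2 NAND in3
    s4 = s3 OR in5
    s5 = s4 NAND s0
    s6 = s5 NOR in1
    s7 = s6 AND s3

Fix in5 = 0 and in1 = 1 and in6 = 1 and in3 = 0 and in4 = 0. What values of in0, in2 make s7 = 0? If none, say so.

Check with in5 = 0 and in1 = 1 and in6 = 1 and in3 = 0 and in4 = 0 and in0=1, in2=1:
s0 = in6 AND in4 = 1 AND 0 = 0
s1 = s0 AND in0 = 0 AND 1 = 0
s2 = in2 OR s1 = 1 OR 0 = 1
s3 = s2 NAND in3 = 1 NAND 0 = 1
s4 = s3 OR in5 = 1 OR 0 = 1
s5 = s4 NAND s0 = 1 NAND 0 = 1
s6 = s5 NOR in1 = 1 NOR 1 = 0
s7 = s6 AND s3 = 0 AND 1 = 0
So s7 = 0.

in0=1, in2=1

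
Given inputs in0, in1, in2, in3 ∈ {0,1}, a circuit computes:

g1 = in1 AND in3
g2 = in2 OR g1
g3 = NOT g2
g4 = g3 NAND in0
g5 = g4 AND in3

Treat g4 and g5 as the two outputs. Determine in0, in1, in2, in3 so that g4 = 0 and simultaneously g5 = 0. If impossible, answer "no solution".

Check with in0=1, in1=0, in2=0, in3=0:
g1 = in1 AND in3 = 0 AND 0 = 0
g2 = in2 OR g1 = 0 OR 0 = 0
g3 = NOT g2 = NOT 0 = 1
g4 = g3 NAND in0 = 1 NAND 1 = 0
g5 = g4 AND in3 = 0 AND 0 = 0
So g4 = 0 and g5 = 0.

in0=1, in1=0, in2=0, in3=0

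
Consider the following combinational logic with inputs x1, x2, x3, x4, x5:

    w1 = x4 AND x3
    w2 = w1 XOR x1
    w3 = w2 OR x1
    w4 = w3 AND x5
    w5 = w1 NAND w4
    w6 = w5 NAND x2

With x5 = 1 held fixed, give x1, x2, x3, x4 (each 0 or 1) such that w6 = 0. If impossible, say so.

x1=0, x2=1, x3=1, x4=0

w6 = w5 NAND x2 must be 0, so both w5 = 1 and x2 = 1.
w5 = w1 NAND w4 must be 1, so at least one of w1, w4 is 0.
Check with x5 = 1 and x1=0, x2=1, x3=1, x4=0:
w1 = x4 AND x3 = 0 AND 1 = 0
w2 = w1 XOR x1 = 0 XOR 0 = 0
w3 = w2 OR x1 = 0 OR 0 = 0
w4 = w3 AND x5 = 0 AND 1 = 0
w5 = w1 NAND w4 = 0 NAND 0 = 1
w6 = w5 NAND x2 = 1 NAND 1 = 0
So w6 = 0.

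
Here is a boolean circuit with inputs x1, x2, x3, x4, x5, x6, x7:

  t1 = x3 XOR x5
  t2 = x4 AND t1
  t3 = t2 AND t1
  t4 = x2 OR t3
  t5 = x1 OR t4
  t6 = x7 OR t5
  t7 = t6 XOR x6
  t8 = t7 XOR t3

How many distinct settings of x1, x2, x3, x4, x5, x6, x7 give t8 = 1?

t8 = t7 XOR t3 must be 1, so t7 and t3 differ.
Enumerating the 128 input combinations, 64 give t8 = 1 and 64 give t8 = 0.

64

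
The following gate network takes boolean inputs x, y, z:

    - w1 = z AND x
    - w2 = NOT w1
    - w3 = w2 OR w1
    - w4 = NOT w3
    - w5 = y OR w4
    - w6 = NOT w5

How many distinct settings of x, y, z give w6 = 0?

4

w6 = NOT w5 must be 0, so w5 = 1.
w5 = y OR w4 must be 1, so at least one of y, w4 is 1.
Satisfying assignments:
  x=0, y=1, z=0
  x=0, y=1, z=1
  x=1, y=1, z=0
  x=1, y=1, z=1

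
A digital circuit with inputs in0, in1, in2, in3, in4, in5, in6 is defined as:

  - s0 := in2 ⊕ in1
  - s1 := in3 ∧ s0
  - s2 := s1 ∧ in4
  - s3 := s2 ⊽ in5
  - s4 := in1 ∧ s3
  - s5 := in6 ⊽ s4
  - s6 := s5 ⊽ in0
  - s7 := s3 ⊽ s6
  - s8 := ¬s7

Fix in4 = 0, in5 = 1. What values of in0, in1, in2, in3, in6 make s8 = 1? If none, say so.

in0=0 in1=1 in2=0 in3=0 in6=1

s8 = ¬s7 must be 1, so s7 = 0.
s7 = s3 ⊽ s6 must be 0, so at least one of s3, s6 is 1.
Check with in4 = 0, in5 = 1 and in0=0, in1=1, in2=0, in3=0, in6=1:
s0 = in2 ⊕ in1 = 0 ⊕ 1 = 1
s1 = in3 ∧ s0 = 0 ∧ 1 = 0
s2 = s1 ∧ in4 = 0 ∧ 0 = 0
s3 = s2 ⊽ in5 = 0 ⊽ 1 = 0
s4 = in1 ∧ s3 = 1 ∧ 0 = 0
s5 = in6 ⊽ s4 = 1 ⊽ 0 = 0
s6 = s5 ⊽ in0 = 0 ⊽ 0 = 1
s7 = s3 ⊽ s6 = 0 ⊽ 1 = 0
s8 = ¬s7 = ¬0 = 1
So s8 = 1.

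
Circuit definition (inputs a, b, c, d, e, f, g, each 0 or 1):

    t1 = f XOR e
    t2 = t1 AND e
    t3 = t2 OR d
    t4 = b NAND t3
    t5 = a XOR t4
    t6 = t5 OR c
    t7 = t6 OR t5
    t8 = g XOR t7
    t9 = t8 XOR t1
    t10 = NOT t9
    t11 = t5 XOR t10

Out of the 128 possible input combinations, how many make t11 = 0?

t11 = t5 XOR t10 must be 0, so t5 and t10 are equal.
Enumerating the 128 input combinations, 64 give t11 = 0 and 64 give t11 = 1.

64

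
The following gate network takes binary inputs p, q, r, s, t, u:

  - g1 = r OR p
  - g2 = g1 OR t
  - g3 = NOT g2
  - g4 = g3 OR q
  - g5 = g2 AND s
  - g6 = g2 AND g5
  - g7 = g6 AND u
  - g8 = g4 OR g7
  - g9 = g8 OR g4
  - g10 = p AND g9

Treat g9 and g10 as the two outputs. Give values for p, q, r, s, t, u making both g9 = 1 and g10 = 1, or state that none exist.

p=1 q=1 r=1 s=1 t=0 u=0

Check with p=1 q=1 r=1 s=1 t=0 u=0:
g1 = r OR p = 1 OR 1 = 1
g2 = g1 OR t = 1 OR 0 = 1
g3 = NOT g2 = NOT 1 = 0
g4 = g3 OR q = 0 OR 1 = 1
g5 = g2 AND s = 1 AND 1 = 1
g6 = g2 AND g5 = 1 AND 1 = 1
g7 = g6 AND u = 1 AND 0 = 0
g8 = g4 OR g7 = 1 OR 0 = 1
g9 = g8 OR g4 = 1 OR 1 = 1
g10 = p AND g9 = 1 AND 1 = 1
So g9 = 1 and g10 = 1.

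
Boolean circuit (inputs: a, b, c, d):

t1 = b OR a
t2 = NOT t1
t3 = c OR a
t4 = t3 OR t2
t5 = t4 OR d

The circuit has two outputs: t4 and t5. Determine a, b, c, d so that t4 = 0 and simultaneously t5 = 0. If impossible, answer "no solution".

a=0 b=1 c=0 d=0

Check with a=0 b=1 c=0 d=0:
t1 = b OR a = 1 OR 0 = 1
t2 = NOT t1 = NOT 1 = 0
t3 = c OR a = 0 OR 0 = 0
t4 = t3 OR t2 = 0 OR 0 = 0
t5 = t4 OR d = 0 OR 0 = 0
So t4 = 0 and t5 = 0.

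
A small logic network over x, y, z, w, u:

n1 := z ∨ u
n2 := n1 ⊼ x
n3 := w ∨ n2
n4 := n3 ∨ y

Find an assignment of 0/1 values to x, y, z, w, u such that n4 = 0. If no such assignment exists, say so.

x=1, y=0, z=1, w=0, u=1

n4 = n3 ∨ y must be 0, so both n3 = 0 and y = 0.
Check with x=1, y=0, z=1, w=0, u=1:
n1 = z ∨ u = 1 ∨ 1 = 1
n2 = n1 ⊼ x = 1 ⊼ 1 = 0
n3 = w ∨ n2 = 0 ∨ 0 = 0
n4 = n3 ∨ y = 0 ∨ 0 = 0
So n4 = 0 as required.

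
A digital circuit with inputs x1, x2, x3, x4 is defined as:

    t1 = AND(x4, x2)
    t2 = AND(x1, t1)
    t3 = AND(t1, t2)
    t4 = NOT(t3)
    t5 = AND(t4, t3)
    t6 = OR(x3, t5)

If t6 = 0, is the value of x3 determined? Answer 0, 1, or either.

0

t6 = OR(x3, t5) must be 0, so both x3 = 0 and t5 = 0.
Every assignment with t6 = 0 has x3 = 0; there are 8 such assignment(s).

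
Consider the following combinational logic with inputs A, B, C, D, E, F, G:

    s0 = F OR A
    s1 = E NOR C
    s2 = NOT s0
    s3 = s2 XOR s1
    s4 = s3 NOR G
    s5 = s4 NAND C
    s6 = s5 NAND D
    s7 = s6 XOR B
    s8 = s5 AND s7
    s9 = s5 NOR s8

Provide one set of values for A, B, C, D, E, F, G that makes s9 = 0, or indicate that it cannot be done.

s9 = s5 NOR s8 must be 0, so at least one of s5, s8 is 1.
Check with A=0 B=0 C=0 D=0 E=1 F=0 G=1:
s0 = F OR A = 0 OR 0 = 0
s1 = E NOR C = 1 NOR 0 = 0
s2 = NOT s0 = NOT 0 = 1
s3 = s2 XOR s1 = 1 XOR 0 = 1
s4 = s3 NOR G = 1 NOR 1 = 0
s5 = s4 NAND C = 0 NAND 0 = 1
s6 = s5 NAND D = 1 NAND 0 = 1
s7 = s6 XOR B = 1 XOR 0 = 1
s8 = s5 AND s7 = 1 AND 1 = 1
s9 = s5 NOR s8 = 1 NOR 1 = 0
So s9 = 0 as required.

A=0 B=0 C=0 D=0 E=1 F=0 G=1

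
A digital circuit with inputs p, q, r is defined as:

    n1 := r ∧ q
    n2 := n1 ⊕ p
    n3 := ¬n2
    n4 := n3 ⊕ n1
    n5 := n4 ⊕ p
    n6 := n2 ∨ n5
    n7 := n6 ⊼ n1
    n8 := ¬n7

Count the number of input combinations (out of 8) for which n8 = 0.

6

n8 = ¬n7 must be 0, so n7 = 1.
Satisfying assignments:
  p=0, q=0, r=0
  p=0, q=0, r=1
  p=0, q=1, r=0
  p=1, q=0, r=0
  p=1, q=0, r=1
  p=1, q=1, r=0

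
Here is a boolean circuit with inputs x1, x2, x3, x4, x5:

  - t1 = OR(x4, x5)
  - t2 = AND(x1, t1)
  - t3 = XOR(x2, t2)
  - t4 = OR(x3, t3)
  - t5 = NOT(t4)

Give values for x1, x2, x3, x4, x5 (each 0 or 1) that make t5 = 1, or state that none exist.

x1=0 x2=0 x3=0 x4=1 x5=0

t5 = NOT(t4) must be 1, so t4 = 0.
t4 = OR(x3, t3) must be 0, so both x3 = 0 and t3 = 0.
Check with x1=0 x2=0 x3=0 x4=1 x5=0:
t1 = OR(x4, x5) = OR(1, 0) = 1
t2 = AND(x1, t1) = AND(0, 1) = 0
t3 = XOR(x2, t2) = XOR(0, 0) = 0
t4 = OR(x3, t3) = OR(0, 0) = 0
t5 = NOT(t4) = NOT 0 = 1
So t5 = 1 as required.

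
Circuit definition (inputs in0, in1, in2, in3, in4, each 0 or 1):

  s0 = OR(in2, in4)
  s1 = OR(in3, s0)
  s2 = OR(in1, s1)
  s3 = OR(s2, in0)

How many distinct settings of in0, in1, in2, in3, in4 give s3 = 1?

31

s3 = OR(s2, in0) must be 1, so at least one of s2, in0 is 1.
Enumerating the 32 input combinations, 31 give s3 = 1 and 1 give s3 = 0.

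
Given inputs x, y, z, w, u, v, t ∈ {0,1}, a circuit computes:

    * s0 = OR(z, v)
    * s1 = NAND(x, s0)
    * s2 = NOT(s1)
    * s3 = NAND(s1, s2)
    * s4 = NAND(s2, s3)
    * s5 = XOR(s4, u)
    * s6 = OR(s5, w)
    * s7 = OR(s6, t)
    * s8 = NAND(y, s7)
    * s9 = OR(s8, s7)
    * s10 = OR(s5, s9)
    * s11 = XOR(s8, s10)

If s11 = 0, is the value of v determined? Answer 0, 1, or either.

either

Both values of v occur among assignments with s11 = 0:
  v=0: x=0, y=0, z=0, w=0, u=0, v=0, t=0
  v=1: x=0, y=0, z=0, w=0, u=0, v=1, t=0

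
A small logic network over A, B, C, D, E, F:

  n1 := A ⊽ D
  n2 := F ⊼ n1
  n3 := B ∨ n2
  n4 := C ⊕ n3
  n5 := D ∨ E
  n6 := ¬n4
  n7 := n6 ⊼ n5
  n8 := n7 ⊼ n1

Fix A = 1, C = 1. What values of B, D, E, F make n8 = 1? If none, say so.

n8 = n7 ⊼ n1 must be 1, so at least one of n7, n1 is 0.
Check with A = 1, C = 1 and B=0, D=1, E=0, F=1:
n1 = A ⊽ D = 1 ⊽ 1 = 0
n2 = F ⊼ n1 = 1 ⊼ 0 = 1
n3 = B ∨ n2 = 0 ∨ 1 = 1
n4 = C ⊕ n3 = 1 ⊕ 1 = 0
n5 = D ∨ E = 1 ∨ 0 = 1
n6 = ¬n4 = ¬0 = 1
n7 = n6 ⊼ n5 = 1 ⊼ 1 = 0
n8 = n7 ⊼ n1 = 0 ⊼ 0 = 1
So n8 = 1.

B=0, D=1, E=0, F=1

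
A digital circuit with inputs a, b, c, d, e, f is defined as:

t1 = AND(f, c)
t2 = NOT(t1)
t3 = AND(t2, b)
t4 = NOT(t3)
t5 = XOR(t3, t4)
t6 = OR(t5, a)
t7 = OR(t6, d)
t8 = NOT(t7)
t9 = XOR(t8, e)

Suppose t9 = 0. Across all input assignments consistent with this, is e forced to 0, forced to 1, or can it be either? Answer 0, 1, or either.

t9 = XOR(t8, e) must be 0, so t8 and e are equal.
Every assignment with t9 = 0 has e = 0; there are 32 such assignment(s).

0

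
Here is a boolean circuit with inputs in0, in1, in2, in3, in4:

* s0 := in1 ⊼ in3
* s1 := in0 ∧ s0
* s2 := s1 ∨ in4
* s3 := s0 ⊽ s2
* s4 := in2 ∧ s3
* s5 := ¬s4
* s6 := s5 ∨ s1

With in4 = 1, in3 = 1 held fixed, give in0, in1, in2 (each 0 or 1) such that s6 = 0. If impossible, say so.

no solution exists

With in4 = 1, in3 = 1 fixed, none of the 8 settings of in0, in1, in2 give s6 = 0.
For example, with in0=1, in1=0, in2=1:
s0 = in1 ⊼ in3 = 0 ⊼ 1 = 1
s1 = in0 ∧ s0 = 1 ∧ 1 = 1
s2 = s1 ∨ in4 = 1 ∨ 1 = 1
s3 = s0 ⊽ s2 = 1 ⊽ 1 = 0
s4 = in2 ∧ s3 = 1 ∧ 0 = 0
s5 = ¬s4 = ¬0 = 1
s6 = s5 ∨ s1 = 1 ∨ 1 = 1
giving s6 = 1 ≠ 0.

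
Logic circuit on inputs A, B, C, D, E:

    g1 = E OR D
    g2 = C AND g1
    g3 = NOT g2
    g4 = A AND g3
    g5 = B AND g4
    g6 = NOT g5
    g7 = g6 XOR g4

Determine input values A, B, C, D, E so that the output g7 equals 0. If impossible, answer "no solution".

g7 = g6 XOR g4 must be 0, so g6 and g4 are equal.
Check with A=1 B=0 C=0 D=1 E=0:
g1 = E OR D = 0 OR 1 = 1
g2 = C AND g1 = 0 AND 1 = 0
g3 = NOT g2 = NOT 0 = 1
g4 = A AND g3 = 1 AND 1 = 1
g5 = B AND g4 = 0 AND 1 = 0
g6 = NOT g5 = NOT 0 = 1
g7 = g6 XOR g4 = 1 XOR 1 = 0
So g7 = 0 as required.

A=1 B=0 C=0 D=1 E=0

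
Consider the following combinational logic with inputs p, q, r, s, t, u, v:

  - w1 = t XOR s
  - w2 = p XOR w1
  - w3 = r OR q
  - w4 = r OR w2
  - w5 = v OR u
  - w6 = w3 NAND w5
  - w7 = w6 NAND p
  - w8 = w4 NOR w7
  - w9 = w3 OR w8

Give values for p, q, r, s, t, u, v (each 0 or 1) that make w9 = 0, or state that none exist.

w9 = w3 OR w8 must be 0, so both w3 = 0 and w8 = 0.
w3 = r OR q must be 0, so both r = 0 and q = 0.
w8 = w4 NOR w7 must be 0, so at least one of w4, w7 is 1.
Check with p=0, q=0, r=0, s=1, t=0, u=1, v=0:
w1 = t XOR s = 0 XOR 1 = 1
w2 = p XOR w1 = 0 XOR 1 = 1
w3 = r OR q = 0 OR 0 = 0
w4 = r OR w2 = 0 OR 1 = 1
w5 = v OR u = 0 OR 1 = 1
w6 = w3 NAND w5 = 0 NAND 1 = 1
w7 = w6 NAND p = 1 NAND 0 = 1
w8 = w4 NOR w7 = 1 NOR 1 = 0
w9 = w3 OR w8 = 0 OR 0 = 0
So w9 = 0 as required.

p=0, q=0, r=0, s=1, t=0, u=1, v=0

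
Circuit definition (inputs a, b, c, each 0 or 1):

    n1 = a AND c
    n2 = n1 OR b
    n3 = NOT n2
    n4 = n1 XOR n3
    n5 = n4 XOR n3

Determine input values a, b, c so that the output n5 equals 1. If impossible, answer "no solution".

a=1, b=0, c=1

n5 = n4 XOR n3 must be 1, so n4 and n3 differ.
Check with a=1, b=0, c=1:
n1 = a AND c = 1 AND 1 = 1
n2 = n1 OR b = 1 OR 0 = 1
n3 = NOT n2 = NOT 1 = 0
n4 = n1 XOR n3 = 1 XOR 0 = 1
n5 = n4 XOR n3 = 1 XOR 0 = 1
So n5 = 1 as required.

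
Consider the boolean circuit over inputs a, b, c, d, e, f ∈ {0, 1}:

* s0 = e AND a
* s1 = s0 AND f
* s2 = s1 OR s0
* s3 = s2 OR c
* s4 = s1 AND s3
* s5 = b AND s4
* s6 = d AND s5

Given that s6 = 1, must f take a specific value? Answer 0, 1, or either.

1

s6 = d AND s5 must be 1, so both d = 1 and s5 = 1.
s5 = b AND s4 must be 1, so both b = 1 and s4 = 1.
s4 = s1 AND s3 must be 1, so both s1 = 1 and s3 = 1.
Every assignment with s6 = 1 has f = 1; there are 2 such assignment(s).
  a=1, b=1, c=0, d=1, e=1, f=1
  a=1, b=1, c=1, d=1, e=1, f=1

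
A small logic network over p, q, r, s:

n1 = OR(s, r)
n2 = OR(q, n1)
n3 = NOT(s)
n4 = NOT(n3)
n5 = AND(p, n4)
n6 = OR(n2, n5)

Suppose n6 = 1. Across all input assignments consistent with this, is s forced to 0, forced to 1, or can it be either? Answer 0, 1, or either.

Both values of s occur among assignments with n6 = 1:
  s=0: p=0, q=0, r=1, s=0
  s=1: p=0, q=0, r=0, s=1

either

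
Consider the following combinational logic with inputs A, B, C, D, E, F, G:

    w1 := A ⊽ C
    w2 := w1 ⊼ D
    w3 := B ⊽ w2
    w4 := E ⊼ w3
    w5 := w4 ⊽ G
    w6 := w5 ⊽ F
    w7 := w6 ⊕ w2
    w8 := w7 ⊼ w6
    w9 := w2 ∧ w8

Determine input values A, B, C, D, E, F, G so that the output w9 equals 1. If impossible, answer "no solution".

A=0, B=1, C=1, D=0, E=0, F=1, G=0

w9 = w2 ∧ w8 must be 1, so both w2 = 1 and w8 = 1.
Check with A=0, B=1, C=1, D=0, E=0, F=1, G=0:
w1 = A ⊽ C = 0 ⊽ 1 = 0
w2 = w1 ⊼ D = 0 ⊼ 0 = 1
w3 = B ⊽ w2 = 1 ⊽ 1 = 0
w4 = E ⊼ w3 = 0 ⊼ 0 = 1
w5 = w4 ⊽ G = 1 ⊽ 0 = 0
w6 = w5 ⊽ F = 0 ⊽ 1 = 0
w7 = w6 ⊕ w2 = 0 ⊕ 1 = 1
w8 = w7 ⊼ w6 = 1 ⊼ 0 = 1
w9 = w2 ∧ w8 = 1 ∧ 1 = 1
So w9 = 1 as required.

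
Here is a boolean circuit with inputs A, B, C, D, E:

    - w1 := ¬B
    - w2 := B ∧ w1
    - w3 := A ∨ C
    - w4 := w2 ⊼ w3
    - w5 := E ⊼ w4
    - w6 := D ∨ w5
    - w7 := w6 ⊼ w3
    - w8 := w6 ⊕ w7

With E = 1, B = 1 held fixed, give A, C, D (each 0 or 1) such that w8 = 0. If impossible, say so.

A=0, C=0, D=1

w8 = w6 ⊕ w7 must be 0, so w6 and w7 are equal.
Check with E = 1, B = 1 and A=0, C=0, D=1:
w1 = ¬B = ¬1 = 0
w2 = B ∧ w1 = 1 ∧ 0 = 0
w3 = A ∨ C = 0 ∨ 0 = 0
w4 = w2 ⊼ w3 = 0 ⊼ 0 = 1
w5 = E ⊼ w4 = 1 ⊼ 1 = 0
w6 = D ∨ w5 = 1 ∨ 0 = 1
w7 = w6 ⊼ w3 = 1 ⊼ 0 = 1
w8 = w6 ⊕ w7 = 1 ⊕ 1 = 0
So w8 = 0.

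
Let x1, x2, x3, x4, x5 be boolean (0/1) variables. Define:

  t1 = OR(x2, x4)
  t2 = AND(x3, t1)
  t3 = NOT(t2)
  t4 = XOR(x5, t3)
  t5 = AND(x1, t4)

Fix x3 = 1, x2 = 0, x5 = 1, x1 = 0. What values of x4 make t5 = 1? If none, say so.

With x3 = 1, x2 = 0, x5 = 1, x1 = 0 fixed, none of the 2 settings of x4 give t5 = 1.
For example, with x4=1:
t1 = OR(x2, x4) = OR(0, 1) = 1
t2 = AND(x3, t1) = AND(1, 1) = 1
t3 = NOT(t2) = NOT 1 = 0
t4 = XOR(x5, t3) = XOR(1, 0) = 1
t5 = AND(x1, t4) = AND(0, 1) = 0
giving t5 = 0 ≠ 1.

no solution exists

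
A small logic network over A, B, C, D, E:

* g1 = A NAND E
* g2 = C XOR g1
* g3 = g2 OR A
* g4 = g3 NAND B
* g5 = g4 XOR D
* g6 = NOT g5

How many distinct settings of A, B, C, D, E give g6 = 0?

16

g6 = NOT g5 must be 0, so g5 = 1.
g5 = g4 XOR D must be 1, so g4 and D differ.
Enumerating the 32 input combinations, 16 give g6 = 0 and 16 give g6 = 1.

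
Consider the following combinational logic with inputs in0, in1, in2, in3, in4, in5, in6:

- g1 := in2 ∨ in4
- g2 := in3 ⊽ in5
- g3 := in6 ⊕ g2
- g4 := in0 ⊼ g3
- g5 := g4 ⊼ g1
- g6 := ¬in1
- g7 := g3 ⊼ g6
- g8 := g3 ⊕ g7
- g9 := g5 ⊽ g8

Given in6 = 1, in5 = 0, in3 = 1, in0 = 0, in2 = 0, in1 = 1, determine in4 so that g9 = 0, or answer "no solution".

in4=0

g9 = g5 ⊽ g8 must be 0, so at least one of g5, g8 is 1.
Check with in6 = 1, in5 = 0, in3 = 1, in0 = 0, in2 = 0, in1 = 1 and in4=0:
g1 = in2 ∨ in4 = 0 ∨ 0 = 0
g2 = in3 ⊽ in5 = 1 ⊽ 0 = 0
g3 = in6 ⊕ g2 = 1 ⊕ 0 = 1
g4 = in0 ⊼ g3 = 0 ⊼ 1 = 1
g5 = g4 ⊼ g1 = 1 ⊼ 0 = 1
g6 = ¬in1 = ¬1 = 0
g7 = g3 ⊼ g6 = 1 ⊼ 0 = 1
g8 = g3 ⊕ g7 = 1 ⊕ 1 = 0
g9 = g5 ⊽ g8 = 1 ⊽ 0 = 0
So g9 = 0.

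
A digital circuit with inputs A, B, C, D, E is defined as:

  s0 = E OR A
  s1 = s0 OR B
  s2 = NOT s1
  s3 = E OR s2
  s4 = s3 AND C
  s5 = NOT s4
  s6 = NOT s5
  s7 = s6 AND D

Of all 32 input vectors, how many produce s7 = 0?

s7 = s6 AND D must be 0, so at least one of s6, D is 0.
Enumerating the 32 input combinations, 27 give s7 = 0 and 5 give s7 = 1.

27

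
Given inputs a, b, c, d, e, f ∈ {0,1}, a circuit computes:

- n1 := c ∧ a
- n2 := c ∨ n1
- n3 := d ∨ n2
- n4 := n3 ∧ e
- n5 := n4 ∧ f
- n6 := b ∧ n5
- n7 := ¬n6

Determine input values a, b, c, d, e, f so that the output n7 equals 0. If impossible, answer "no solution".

a=0, b=1, c=0, d=1, e=1, f=1

n7 = ¬n6 must be 0, so n6 = 1.
Check with a=0, b=1, c=0, d=1, e=1, f=1:
n1 = c ∧ a = 0 ∧ 0 = 0
n2 = c ∨ n1 = 0 ∨ 0 = 0
n3 = d ∨ n2 = 1 ∨ 0 = 1
n4 = n3 ∧ e = 1 ∧ 1 = 1
n5 = n4 ∧ f = 1 ∧ 1 = 1
n6 = b ∧ n5 = 1 ∧ 1 = 1
n7 = ¬n6 = ¬1 = 0
So n7 = 0 as required.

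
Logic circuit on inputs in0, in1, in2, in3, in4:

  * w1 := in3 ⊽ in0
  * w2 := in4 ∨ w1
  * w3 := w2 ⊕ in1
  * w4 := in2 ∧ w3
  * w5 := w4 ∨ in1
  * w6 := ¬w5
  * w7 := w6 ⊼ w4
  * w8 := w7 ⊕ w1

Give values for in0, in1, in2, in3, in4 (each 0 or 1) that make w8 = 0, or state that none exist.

in0=0 in1=1 in2=0 in3=0 in4=1

Check with in0=0 in1=1 in2=0 in3=0 in4=1:
w1 = in3 ⊽ in0 = 0 ⊽ 0 = 1
w2 = in4 ∨ w1 = 1 ∨ 1 = 1
w3 = w2 ⊕ in1 = 1 ⊕ 1 = 0
w4 = in2 ∧ w3 = 0 ∧ 0 = 0
w5 = w4 ∨ in1 = 0 ∨ 1 = 1
w6 = ¬w5 = ¬1 = 0
w7 = w6 ⊼ w4 = 0 ⊼ 0 = 1
w8 = w7 ⊕ w1 = 1 ⊕ 1 = 0
So w8 = 0 as required.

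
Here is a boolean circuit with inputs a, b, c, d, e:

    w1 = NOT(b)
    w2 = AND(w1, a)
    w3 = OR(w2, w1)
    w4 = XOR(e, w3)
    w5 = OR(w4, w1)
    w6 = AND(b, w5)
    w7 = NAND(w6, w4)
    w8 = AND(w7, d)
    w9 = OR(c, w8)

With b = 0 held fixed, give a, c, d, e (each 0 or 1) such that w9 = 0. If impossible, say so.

w9 = OR(c, w8) must be 0, so both c = 0 and w8 = 0.
w8 = AND(w7, d) must be 0, so at least one of w7, d is 0.
Check with b = 0 and a=1, c=0, d=0, e=1:
w1 = NOT(b) = NOT 0 = 1
w2 = AND(w1, a) = AND(1, 1) = 1
w3 = OR(w2, w1) = OR(1, 1) = 1
w4 = XOR(e, w3) = XOR(1, 1) = 0
w5 = OR(w4, w1) = OR(0, 1) = 1
w6 = AND(b, w5) = AND(0, 1) = 0
w7 = NAND(w6, w4) = NAND(0, 0) = 1
w8 = AND(w7, d) = AND(1, 0) = 0
w9 = OR(c, w8) = OR(0, 0) = 0
So w9 = 0.

a=1, c=0, d=0, e=1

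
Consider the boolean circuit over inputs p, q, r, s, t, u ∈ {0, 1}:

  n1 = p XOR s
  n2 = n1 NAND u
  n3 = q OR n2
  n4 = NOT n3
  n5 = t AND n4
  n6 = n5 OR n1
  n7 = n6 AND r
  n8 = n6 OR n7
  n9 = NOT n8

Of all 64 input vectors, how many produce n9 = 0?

32

n9 = NOT n8 must be 0, so n8 = 1.
Enumerating the 64 input combinations, 32 give n9 = 0 and 32 give n9 = 1.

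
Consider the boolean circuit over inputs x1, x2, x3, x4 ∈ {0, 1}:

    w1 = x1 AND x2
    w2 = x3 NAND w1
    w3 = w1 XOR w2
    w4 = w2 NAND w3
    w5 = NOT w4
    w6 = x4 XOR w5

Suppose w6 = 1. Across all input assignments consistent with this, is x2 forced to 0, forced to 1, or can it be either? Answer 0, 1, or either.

Both values of x2 occur among assignments with w6 = 1:
  x2=0: x1=0, x2=0, x3=0, x4=0
  x2=1: x1=0, x2=1, x3=0, x4=0

either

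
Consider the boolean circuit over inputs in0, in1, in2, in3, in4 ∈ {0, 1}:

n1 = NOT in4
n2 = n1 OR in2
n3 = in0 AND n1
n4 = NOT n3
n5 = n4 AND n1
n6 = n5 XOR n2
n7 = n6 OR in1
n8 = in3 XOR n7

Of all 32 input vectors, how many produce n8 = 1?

n8 = in3 XOR n7 must be 1, so in3 and n7 differ.
Enumerating the 32 input combinations, 16 give n8 = 1 and 16 give n8 = 0.

16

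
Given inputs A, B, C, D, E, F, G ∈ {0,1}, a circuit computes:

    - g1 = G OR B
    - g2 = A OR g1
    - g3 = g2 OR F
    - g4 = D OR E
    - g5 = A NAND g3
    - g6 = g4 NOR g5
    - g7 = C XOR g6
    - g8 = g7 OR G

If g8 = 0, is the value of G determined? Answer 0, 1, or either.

g8 = g7 OR G must be 0, so both g7 = 0 and G = 0.
g7 = C XOR g6 must be 0, so C and g6 are equal.
Every assignment with g8 = 0 has G = 0; there are 32 such assignment(s).

0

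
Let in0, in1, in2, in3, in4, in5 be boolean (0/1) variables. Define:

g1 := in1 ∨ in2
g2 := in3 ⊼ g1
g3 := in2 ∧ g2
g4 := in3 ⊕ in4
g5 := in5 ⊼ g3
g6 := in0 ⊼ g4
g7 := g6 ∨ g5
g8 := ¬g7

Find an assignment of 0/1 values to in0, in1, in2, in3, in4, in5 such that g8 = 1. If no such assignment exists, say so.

g8 = ¬g7 must be 1, so g7 = 0.
Check with in0=1, in1=1, in2=1, in3=0, in4=1, in5=1:
g1 = in1 ∨ in2 = 1 ∨ 1 = 1
g2 = in3 ⊼ g1 = 0 ⊼ 1 = 1
g3 = in2 ∧ g2 = 1 ∧ 1 = 1
g4 = in3 ⊕ in4 = 0 ⊕ 1 = 1
g5 = in5 ⊼ g3 = 1 ⊼ 1 = 0
g6 = in0 ⊼ g4 = 1 ⊼ 1 = 0
g7 = g6 ∨ g5 = 0 ∨ 0 = 0
g8 = ¬g7 = ¬0 = 1
So g8 = 1 as required.

in0=1, in1=1, in2=1, in3=0, in4=1, in5=1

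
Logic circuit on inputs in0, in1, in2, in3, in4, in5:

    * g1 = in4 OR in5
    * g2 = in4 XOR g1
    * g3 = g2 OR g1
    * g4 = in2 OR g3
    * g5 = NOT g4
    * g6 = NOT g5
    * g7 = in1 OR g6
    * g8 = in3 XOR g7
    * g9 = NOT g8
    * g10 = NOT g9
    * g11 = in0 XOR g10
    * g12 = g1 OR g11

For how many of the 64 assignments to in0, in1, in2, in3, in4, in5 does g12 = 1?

g12 = g1 OR g11 must be 1, so at least one of g1, g11 is 1.
Enumerating the 64 input combinations, 56 give g12 = 1 and 8 give g12 = 0.

56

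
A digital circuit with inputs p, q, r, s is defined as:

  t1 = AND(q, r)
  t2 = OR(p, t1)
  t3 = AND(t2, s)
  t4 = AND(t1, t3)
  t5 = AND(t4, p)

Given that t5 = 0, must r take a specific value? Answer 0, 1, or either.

Both values of r occur among assignments with t5 = 0:
  r=0: p=0, q=0, r=0, s=0
  r=1: p=0, q=0, r=1, s=0

either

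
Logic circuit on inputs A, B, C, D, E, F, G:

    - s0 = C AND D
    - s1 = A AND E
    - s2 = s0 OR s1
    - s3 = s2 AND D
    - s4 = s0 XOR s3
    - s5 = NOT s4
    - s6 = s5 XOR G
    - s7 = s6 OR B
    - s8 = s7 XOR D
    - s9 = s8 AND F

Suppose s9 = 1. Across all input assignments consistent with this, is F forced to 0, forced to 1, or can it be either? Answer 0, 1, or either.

s9 = s8 AND F must be 1, so both s8 = 1 and F = 1.
s8 = s7 XOR D must be 1, so s7 and D differ.
Every assignment with s9 = 1 has F = 1; there are 32 such assignment(s).

1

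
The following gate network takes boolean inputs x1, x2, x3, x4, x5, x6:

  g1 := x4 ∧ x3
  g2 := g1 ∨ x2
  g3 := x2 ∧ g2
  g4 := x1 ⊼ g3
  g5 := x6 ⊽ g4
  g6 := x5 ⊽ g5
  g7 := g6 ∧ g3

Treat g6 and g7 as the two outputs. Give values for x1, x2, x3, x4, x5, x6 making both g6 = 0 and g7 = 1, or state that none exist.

Across all 64 input combinations, none give both g6 = 0 and g7 = 1.

no solution exists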